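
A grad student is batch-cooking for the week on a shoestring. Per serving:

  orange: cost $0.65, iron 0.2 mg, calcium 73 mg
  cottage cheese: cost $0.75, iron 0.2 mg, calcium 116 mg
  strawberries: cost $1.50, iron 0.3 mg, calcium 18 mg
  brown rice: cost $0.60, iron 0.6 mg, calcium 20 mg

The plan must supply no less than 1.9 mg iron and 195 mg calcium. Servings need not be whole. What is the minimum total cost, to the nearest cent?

Compare the cost at each extreme point of the feasible region.
orange only: max(1.9/0.2, 195/73) = 9.5 servings → $6.17.
cottage cheese only: max(1.9/0.2, 195/116) = 9.5 servings → $7.12.
strawberries only: max(1.9/0.3, 195/18) = 10.83 servings → $16.25.
brown rice only: max(1.9/0.6, 195/20) = 9.75 servings → $5.85.
orange + cottage cheese: intersection lies outside the first quadrant.
orange + strawberries with both tight: 1.328 servings and 5.448 servings → $9.04.
orange + brown rice with both tight: 1.985 servings and 2.505 servings → $2.79.
cottage cheese + strawberries with both tight: 0.7788 servings and 5.814 servings → $9.31.
cottage cheese + brown rice with both tight: 1.204 servings and 2.765 servings → $2.56.
strawberries + brown rice: intersection lies outside the first quadrant.
The minimum over all feasible corners is $2.56.

$2.56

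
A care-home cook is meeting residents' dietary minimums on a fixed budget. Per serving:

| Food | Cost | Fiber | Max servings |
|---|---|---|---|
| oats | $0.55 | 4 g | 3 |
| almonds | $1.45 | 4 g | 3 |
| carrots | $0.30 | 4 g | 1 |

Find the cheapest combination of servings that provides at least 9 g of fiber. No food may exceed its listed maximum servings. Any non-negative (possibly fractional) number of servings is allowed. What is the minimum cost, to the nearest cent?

Cost per g of fiber: carrots $0.0750, oats $0.1375, almonds $0.3625.
Take 1 serving of carrots: +4.0 g fiber for $0.30 (total $0.30, still need 5.0 g).
Take 1.25 servings of oats: +5.0 g fiber for $0.69 (total $0.99, still need 0.0 g).
Filling from the cheapest source first is optimal under one linear minimum: $0.99.

$0.99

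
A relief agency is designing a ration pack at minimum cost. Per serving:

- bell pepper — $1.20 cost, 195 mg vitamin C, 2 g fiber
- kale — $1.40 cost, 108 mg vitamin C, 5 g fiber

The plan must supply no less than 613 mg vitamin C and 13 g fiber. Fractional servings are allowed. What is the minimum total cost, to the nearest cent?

Two binding constraints pin down two serving amounts, so the optimal mix uses at most two foods. The candidates are each food alone (scaled to the tighter of vitamin C/fiber) and each pair with both constraints tight.
bell pepper only: max(613/195, 13/2) = 6.5 servings → $7.80.
kale only: max(613/108, 13/5) = 5.676 servings → $7.95.
bell pepper + kale with both tight: 2.188 servings and 1.725 servings → $5.04.
So the least-cost plan costs $5.04.

$5.04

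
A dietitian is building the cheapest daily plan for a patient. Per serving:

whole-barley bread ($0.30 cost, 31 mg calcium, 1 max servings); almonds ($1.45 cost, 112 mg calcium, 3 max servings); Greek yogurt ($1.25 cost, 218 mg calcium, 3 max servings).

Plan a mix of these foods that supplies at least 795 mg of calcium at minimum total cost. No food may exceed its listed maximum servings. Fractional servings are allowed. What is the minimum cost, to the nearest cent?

$5.47

Cost per mg of calcium: Greek yogurt $0.0057, whole-barley bread $0.0097, almonds $0.0129.
Take 3 servings of Greek yogurt: +654.0 mg calcium for $3.75 (total $3.75, still need 141.0 mg).
Take 1 serving of whole-barley bread: +31.0 mg calcium for $0.30 (total $4.05, still need 110.0 mg).
Take 0.9821 servings of almonds: +110.0 mg calcium for $1.42 (total $5.47, still need 0.0 mg).
Filling from the cheapest source first is optimal under one linear minimum: $5.47.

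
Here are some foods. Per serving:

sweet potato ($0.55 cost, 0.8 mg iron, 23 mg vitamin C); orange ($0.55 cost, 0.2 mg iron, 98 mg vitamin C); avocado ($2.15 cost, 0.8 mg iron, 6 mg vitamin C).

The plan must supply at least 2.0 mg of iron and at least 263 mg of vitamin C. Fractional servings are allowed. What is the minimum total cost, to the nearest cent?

sweet potato only: max(2.0/0.8, 263/23) = 11.43 servings → $6.29.
orange only: max(2.0/0.2, 263/98) = 10 servings → $5.50.
avocado only: max(2.0/0.8, 263/6) = 43.83 servings → $94.24.
sweet potato + orange with both tight: 1.943 servings and 2.228 servings → $2.29.
sweet potato + avocado: the both-tight solution has a negative serving — not a feasible corner.
orange + avocado with both tight: 2.57 servings and 1.858 servings → $5.41.
So the least-cost plan costs $2.29.

$2.29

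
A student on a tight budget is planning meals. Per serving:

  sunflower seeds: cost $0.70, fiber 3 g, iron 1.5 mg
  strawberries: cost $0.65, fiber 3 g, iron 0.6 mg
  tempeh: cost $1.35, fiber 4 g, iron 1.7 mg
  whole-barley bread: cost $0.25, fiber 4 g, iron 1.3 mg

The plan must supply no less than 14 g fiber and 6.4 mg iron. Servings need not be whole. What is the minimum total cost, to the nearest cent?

An LP optimum is at a vertex; with two nutrient constraints at most two foods are used. Check each candidate.
sunflower seeds only: max(14/3, 6.4/1.5) = 4.667 servings → $3.27.
strawberries only: max(14/3, 6.4/0.6) = 10.67 servings → $6.93.
tempeh only: max(14/4, 6.4/1.7) = 3.765 servings → $5.08.
whole-barley bread only: max(14/4, 6.4/1.3) = 4.923 servings → $1.23.
sunflower seeds + strawberries with both tight: 4 servings and 0.6667 servings → $3.23.
sunflower seeds + tempeh with both tight: 2 servings and 2 servings → $4.10.
sunflower seeds + whole-barley bread with both tight: 3.524 servings and 0.8571 servings → $2.68.
strawberries + tempeh: the both-tight solution has a negative serving — not a feasible corner.
strawberries + whole-barley bread: intersection lies outside the first quadrant.
tempeh + whole-barley bread: the both-tight solution has a negative serving — not a feasible corner.
The minimum over all feasible corners is $1.23.

$1.23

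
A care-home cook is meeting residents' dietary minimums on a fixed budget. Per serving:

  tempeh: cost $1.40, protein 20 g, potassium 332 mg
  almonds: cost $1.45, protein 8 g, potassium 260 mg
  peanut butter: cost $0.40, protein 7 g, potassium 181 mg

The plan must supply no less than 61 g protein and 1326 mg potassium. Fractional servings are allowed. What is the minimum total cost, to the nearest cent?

$3.49

Minimising a linear cost over {protein ≥ 61, potassium ≥ 1326, servings ≥ 0} — the optimum is at a vertex, using one or two foods.
tempeh only: max(61/20, 1326/332) = 3.994 servings → $5.59.
almonds only: max(61/8, 1326/260) = 7.625 servings → $11.06.
peanut butter only: max(61/7, 1326/181) = 8.714 servings → $3.49.
tempeh + almonds with both tight: 2.064 servings and 2.464 servings → $6.46.
tempeh + peanut butter with both tight: 1.357 servings and 4.836 servings → $3.83.
almonds + peanut butter: intersection lies outside the first quadrant.
So the least-cost plan costs $3.49.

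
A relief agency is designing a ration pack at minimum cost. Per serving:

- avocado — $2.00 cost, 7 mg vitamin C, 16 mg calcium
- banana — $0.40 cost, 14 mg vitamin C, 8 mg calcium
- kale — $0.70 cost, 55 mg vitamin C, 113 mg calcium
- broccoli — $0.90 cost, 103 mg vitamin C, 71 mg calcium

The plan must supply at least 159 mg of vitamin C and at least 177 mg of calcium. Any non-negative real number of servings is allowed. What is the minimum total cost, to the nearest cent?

At the optimum either one food covers both requirements or two foods hit both targets exactly; no other combination can be cheaper.
avocado only: max(159/7, 177/16) = 22.71 servings → $45.43.
banana only: max(159/14, 177/8) = 22.12 servings → $8.85.
kale only: max(159/55, 177/113) = 2.891 servings → $2.02.
broccoli only: max(159/103, 177/71) = 2.493 servings → $2.24.
avocado + banana with both tight: 7.179 servings and 7.768 servings → $17.46.
avocado + kale: the both-tight solution has a negative serving — not a feasible corner.
avocado + broccoli with both tight: 6.031 servings and 1.134 servings → $13.08.
banana + kale with both tight: 7.208 servings and 1.056 servings → $3.62.
banana + broccoli: the both-tight solution has a negative serving — not a feasible corner.
kale + broccoli with both tight: 0.8976 servings and 1.064 servings → $1.59.
So the least-cost plan costs $1.59.

$1.59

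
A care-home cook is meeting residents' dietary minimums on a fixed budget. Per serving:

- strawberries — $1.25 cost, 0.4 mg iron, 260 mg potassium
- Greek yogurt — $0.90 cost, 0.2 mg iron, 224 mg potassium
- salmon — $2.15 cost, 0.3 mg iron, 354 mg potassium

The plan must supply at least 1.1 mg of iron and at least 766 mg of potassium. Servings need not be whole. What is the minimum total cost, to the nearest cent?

$3.59

A basic optimal solution has at most two foods positive. Try each food alone and each pair with both targets met exactly.
strawberries only: max(1.1/0.4, 766/260) = 2.946 servings → $3.68.
Greek yogurt only: max(1.1/0.2, 766/224) = 5.5 servings → $4.95.
salmon only: max(1.1/0.3, 766/354) = 3.667 servings → $7.88.
strawberries + Greek yogurt with both tight: 2.479 servings and 0.5426 servings → $3.59.
strawberries + salmon with both tight: 2.509 servings and 0.3208 servings → $3.83.
Greek yogurt + salmon: the both-tight solution has a negative serving — not a feasible corner.
Cheapest feasible corner: $3.59.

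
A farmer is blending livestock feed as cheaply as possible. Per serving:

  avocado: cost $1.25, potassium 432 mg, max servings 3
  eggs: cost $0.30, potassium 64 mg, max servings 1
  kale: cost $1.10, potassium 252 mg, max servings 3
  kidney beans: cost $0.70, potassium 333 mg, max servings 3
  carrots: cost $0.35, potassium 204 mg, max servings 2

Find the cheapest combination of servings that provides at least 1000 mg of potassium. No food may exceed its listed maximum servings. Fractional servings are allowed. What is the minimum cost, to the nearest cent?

$1.94

Cost per mg of potassium: carrots $0.0017, kidney beans $0.0021, avocado $0.0029, kale $0.0044, eggs $0.0047.
Take 2 servings of carrots: +408.0 mg potassium for $0.70 (total $0.70, still need 592.0 mg).
Take 1.778 servings of kidney beans: +592.0 mg potassium for $1.24 (total $1.94, still need 0.0 mg).
Greedy by cheapest-per-mg is optimal for a single linear constraint, so the minimum cost is $1.94.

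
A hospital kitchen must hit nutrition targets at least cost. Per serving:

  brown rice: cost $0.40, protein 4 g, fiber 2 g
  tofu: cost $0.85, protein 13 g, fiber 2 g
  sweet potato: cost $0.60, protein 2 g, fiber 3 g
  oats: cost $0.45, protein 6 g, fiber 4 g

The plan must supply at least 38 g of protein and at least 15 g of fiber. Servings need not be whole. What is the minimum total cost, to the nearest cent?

A basic optimal solution has at most two foods positive. Try each food alone and each pair with both targets met exactly.
brown rice only: max(38/4, 15/2) = 9.5 servings → $3.80.
tofu only: max(38/13, 15/2) = 7.5 servings → $6.38.
sweet potato only: max(38/2, 15/3) = 19 servings → $11.40.
oats only: max(38/6, 15/4) = 6.333 servings → $2.85.
brown rice + tofu with both tight: 6.611 servings and 0.8889 servings → $3.40.
brown rice + sweet potato: the both-tight solution has a negative serving — not a feasible corner.
brown rice + oats: intersection lies outside the first quadrant.
tofu + sweet potato with both tight: 2.4 servings and 3.4 servings → $4.08.
tofu + oats with both tight: 1.55 servings and 2.975 servings → $2.66.
sweet potato + oats with both targets exact would need a negative amount; discard.
Cheapest feasible corner: $2.66.

$2.66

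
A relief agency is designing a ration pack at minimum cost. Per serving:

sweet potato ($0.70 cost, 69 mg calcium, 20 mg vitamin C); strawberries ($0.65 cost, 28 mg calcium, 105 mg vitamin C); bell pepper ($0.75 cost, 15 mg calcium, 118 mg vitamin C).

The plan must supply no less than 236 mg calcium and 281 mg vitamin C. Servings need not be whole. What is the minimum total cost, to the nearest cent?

$3.20

Two binding constraints pin down two serving amounts, so the optimal mix uses at most two foods. The candidates are each food alone (scaled to the tighter of calcium/vitamin C) and each pair with both constraints tight.
sweet potato only: max(236/69, 281/20) = 14.05 servings → $9.84.
strawberries only: max(236/28, 281/105) = 8.429 servings → $5.48.
bell pepper only: max(236/15, 281/118) = 15.73 servings → $11.80.
sweet potato + strawberries with both tight: 2.53 servings and 2.194 servings → $3.20.
sweet potato + bell pepper with both tight: 3.014 servings and 1.871 servings → $3.51.
strawberries + bell pepper: intersection lies outside the first quadrant.
The minimum over all feasible corners is $3.20.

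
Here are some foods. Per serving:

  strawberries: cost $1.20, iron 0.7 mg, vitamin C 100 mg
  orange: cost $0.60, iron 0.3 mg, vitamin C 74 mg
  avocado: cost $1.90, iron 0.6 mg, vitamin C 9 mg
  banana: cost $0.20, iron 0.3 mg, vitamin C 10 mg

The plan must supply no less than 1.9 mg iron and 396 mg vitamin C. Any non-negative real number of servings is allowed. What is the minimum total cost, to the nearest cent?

$3.35

With two linear requirements the optimum uses one or two foods; enumerate the corners.
strawberries only: max(1.9/0.7, 396/100) = 3.96 servings → $4.75.
orange only: max(1.9/0.3, 396/74) = 6.333 servings → $3.80.
avocado only: max(1.9/0.6, 396/9) = 44 servings → $83.60.
banana only: max(1.9/0.3, 396/10) = 39.6 servings → $7.92.
strawberries + orange with both tight: 1 serving and 4 servings → $3.60.
strawberries + avocado with both targets exact would need a negative amount; discard.
strawberries + banana with both targets exact would need a negative amount; discard.
orange + avocado with both tight: 5.288 servings and 0.5228 servings → $4.17.
orange + banana with both tight: 5.198 servings and 1.135 servings → $3.35.
avocado + banana: intersection lies outside the first quadrant.
The minimum over all feasible corners is $3.35.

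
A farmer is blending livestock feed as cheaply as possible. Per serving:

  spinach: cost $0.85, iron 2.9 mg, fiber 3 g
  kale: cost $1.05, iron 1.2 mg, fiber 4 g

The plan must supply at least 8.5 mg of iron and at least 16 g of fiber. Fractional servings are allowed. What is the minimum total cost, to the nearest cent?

Compare the cost at each extreme point of the feasible region.
spinach only: max(8.5/2.9, 16/3) = 5.333 servings → $4.53.
kale only: max(8.5/1.2, 16/4) = 7.083 servings → $7.44.
spinach + kale with both tight: 1.85 servings and 2.612 servings → $4.32.
So the least-cost plan costs $4.32.

$4.32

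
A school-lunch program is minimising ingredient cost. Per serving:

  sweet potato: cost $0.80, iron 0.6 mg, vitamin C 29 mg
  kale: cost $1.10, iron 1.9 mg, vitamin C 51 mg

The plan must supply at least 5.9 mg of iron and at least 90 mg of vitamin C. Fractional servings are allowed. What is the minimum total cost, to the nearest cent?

$3.42

sweet potato only: max(5.9/0.6, 90/29) = 9.833 servings → $7.87.
kale only: max(5.9/1.9, 90/51) = 3.105 servings → $3.42.
sweet potato + kale: the both-tight solution has a negative serving — not a feasible corner.
The minimum over all feasible corners is $3.42.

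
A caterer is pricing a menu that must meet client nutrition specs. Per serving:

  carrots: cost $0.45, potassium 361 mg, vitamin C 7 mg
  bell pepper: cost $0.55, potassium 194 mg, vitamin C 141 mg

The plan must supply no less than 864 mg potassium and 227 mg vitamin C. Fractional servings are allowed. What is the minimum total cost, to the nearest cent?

$1.55

A basic optimal solution has at most two foods positive. Try each food alone and each pair with both targets met exactly.
carrots only: max(864/361, 227/7) = 32.43 servings → $14.59.
bell pepper only: max(864/194, 227/141) = 4.454 servings → $2.45.
carrots + bell pepper with both tight: 1.57 servings and 1.532 servings → $1.55.
So the least-cost plan costs $1.55.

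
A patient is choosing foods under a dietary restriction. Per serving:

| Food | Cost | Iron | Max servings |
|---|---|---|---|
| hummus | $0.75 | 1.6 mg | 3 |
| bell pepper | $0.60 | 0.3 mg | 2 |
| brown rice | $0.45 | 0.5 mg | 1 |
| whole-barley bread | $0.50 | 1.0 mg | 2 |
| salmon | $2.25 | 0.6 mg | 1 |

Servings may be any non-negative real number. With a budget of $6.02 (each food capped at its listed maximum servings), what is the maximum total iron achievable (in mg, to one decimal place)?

8.2 mg

Iron per dollar: hummus 2.133, whole-barley bread 2, brown rice 1.111, bell pepper 0.5, salmon 0.2667.
Take 3 servings of hummus: spends $2.25, +4.8 mg iron (running total 4.8 mg).
Take 2 servings of whole-barley bread: spends $1.00, +2.0 mg iron (running total 6.8 mg).
Take 1 serving of brown rice: spends $0.45, +0.5 mg iron (running total 7.3 mg).
Take 2 servings of bell pepper: spends $1.20, +0.6 mg iron (running total 7.9 mg).
Take 0.4978 servings of salmon: spends $1.12, +0.3 mg iron (running total 8.2 mg).
Greedy by best ratio exhausts the cost allowance optimally: 8.2 mg.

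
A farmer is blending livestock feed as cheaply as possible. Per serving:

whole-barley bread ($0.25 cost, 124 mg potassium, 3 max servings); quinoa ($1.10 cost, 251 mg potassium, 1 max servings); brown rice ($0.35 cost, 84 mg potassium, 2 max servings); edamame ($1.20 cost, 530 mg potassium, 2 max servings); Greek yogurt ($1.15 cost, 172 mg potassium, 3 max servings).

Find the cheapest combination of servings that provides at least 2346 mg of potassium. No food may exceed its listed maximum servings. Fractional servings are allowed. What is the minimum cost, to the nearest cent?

$8.26

Cost per mg of potassium: whole-barley bread $0.0020, edamame $0.0023, brown rice $0.0042, quinoa $0.0044, Greek yogurt $0.0067.
Take 3 servings of whole-barley bread: +372.0 mg potassium for $0.75 (total $0.75, still need 1974.0 mg).
Take 2 servings of edamame: +1060.0 mg potassium for $2.40 (total $3.15, still need 914.0 mg).
Take 2 servings of brown rice: +168.0 mg potassium for $0.70 (total $3.85, still need 746.0 mg).
Take 1 serving of quinoa: +251.0 mg potassium for $1.10 (total $4.95, still need 495.0 mg).
Take 2.878 servings of Greek yogurt: +495.0 mg potassium for $3.31 (total $8.26, still need 0.0 mg).
Greedy by cheapest-per-mg is optimal for a single linear constraint, so the minimum cost is $8.26.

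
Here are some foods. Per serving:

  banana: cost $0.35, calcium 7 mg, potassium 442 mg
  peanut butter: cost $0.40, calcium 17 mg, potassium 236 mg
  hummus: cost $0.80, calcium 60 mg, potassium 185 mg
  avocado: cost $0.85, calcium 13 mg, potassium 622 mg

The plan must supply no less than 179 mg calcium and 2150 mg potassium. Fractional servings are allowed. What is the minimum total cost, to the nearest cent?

Check every corner: each single food scaled to meet both minima, and each pair solved so both constraints bind.
banana only: max(179/7, 2150/442) = 25.57 servings → $8.95.
peanut butter only: max(179/17, 2150/236) = 10.53 servings → $4.21.
hummus only: max(179/60, 2150/185) = 11.62 servings → $9.30.
avocado only: max(179/13, 2150/622) = 13.77 servings → $11.70.
banana + peanut butter: the both-tight solution has a negative serving — not a feasible corner.
banana + hummus with both tight: 3.801 servings and 2.54 servings → $3.36.
banana + avocado: the both-tight solution has a negative serving — not a feasible corner.
peanut butter + hummus with both tight: 8.705 servings and 0.5169 servings → $3.90.
peanut butter + avocado with both targets exact would need a negative amount; discard.
hummus + avocado with both tight: 2.388 servings and 2.746 servings → $4.24.
The minimum over all feasible corners is $3.36.

$3.36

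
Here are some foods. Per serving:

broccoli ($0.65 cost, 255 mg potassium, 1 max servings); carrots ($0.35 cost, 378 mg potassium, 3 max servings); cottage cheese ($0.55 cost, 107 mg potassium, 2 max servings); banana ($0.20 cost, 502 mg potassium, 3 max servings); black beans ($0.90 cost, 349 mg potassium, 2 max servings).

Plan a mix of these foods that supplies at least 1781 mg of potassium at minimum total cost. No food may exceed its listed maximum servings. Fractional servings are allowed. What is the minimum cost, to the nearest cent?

$0.85

Cost per mg of potassium: banana $0.0004, carrots $0.0009, broccoli $0.0025, black beans $0.0026, cottage cheese $0.0051.
Take 3 servings of banana: +1506.0 mg potassium for $0.60 (total $0.60, still need 275.0 mg).
Take 0.7275 servings of carrots: +275.0 mg potassium for $0.25 (total $0.85, still need 0.0 mg).
Filling from the cheapest source first is optimal under one linear minimum: $0.85.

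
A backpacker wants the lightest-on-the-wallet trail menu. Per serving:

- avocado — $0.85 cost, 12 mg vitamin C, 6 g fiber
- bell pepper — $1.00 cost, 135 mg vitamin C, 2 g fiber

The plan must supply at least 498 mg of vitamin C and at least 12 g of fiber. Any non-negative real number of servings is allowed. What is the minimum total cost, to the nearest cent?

$4.29

An LP optimum is at a vertex; with two nutrient constraints at most two foods are used. Check each candidate.
avocado only: max(498/12, 12/6) = 41.5 servings → $35.27.
bell pepper only: max(498/135, 12/2) = 6 servings → $6.00.
avocado + bell pepper with both tight: 0.7939 servings and 3.618 servings → $4.29.
So the least-cost plan costs $4.29.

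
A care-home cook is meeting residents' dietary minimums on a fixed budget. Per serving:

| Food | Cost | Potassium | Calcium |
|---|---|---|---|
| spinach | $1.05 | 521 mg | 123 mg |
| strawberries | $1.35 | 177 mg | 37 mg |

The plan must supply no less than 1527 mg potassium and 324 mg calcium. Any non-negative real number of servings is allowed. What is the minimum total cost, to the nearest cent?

$3.08

With two linear requirements the optimum uses one or two foods; enumerate the corners.
spinach only: max(1527/521, 324/123) = 2.931 servings → $3.08.
strawberries only: max(1527/177, 324/37) = 8.757 servings → $11.82.
spinach + strawberries with both tight: 0.3404 servings and 7.625 servings → $10.65.
So the least-cost plan costs $3.08.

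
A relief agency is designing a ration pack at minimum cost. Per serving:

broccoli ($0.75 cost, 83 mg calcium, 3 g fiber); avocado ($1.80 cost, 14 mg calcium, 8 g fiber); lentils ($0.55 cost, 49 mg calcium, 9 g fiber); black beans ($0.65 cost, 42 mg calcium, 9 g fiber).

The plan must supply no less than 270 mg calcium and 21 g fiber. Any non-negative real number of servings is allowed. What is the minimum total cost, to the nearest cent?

Compare the cost at each extreme point of the feasible region.
broccoli only: max(270/83, 21/3) = 7 servings → $5.25.
avocado only: max(270/14, 21/8) = 19.29 servings → $34.71.
lentils only: max(270/49, 21/9) = 5.51 servings → $3.03.
black beans only: max(270/42, 21/9) = 6.429 servings → $4.18.
broccoli + avocado with both tight: 3 servings and 1.5 servings → $4.95.
broccoli + lentils with both tight: 2.335 servings and 1.555 servings → $2.61.
broccoli + black beans with both tight: 2.493 servings and 1.502 servings → $2.85.
avocado + lentils: the both-tight solution has a negative serving — not a feasible corner.
avocado + black beans with both targets exact would need a negative amount; discard.
lentils + black beans with both targets exact would need a negative amount; discard.
The minimum over all feasible corners is $2.61.

$2.61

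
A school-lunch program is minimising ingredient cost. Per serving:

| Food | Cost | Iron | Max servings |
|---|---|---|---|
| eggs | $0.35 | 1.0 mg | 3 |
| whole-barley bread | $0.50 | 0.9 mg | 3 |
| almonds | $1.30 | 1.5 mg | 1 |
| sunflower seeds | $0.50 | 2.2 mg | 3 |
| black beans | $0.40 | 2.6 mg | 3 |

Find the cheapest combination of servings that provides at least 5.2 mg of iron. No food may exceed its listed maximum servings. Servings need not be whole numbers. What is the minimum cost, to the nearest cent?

$0.80

Cost per mg of iron: black beans $0.1538, sunflower seeds $0.2273, eggs $0.3500, whole-barley bread $0.5556, almonds $0.8667.
Take 2 servings of black beans: +5.2 mg iron for $0.80 (total $0.80, still need 0.0 mg).
Greedy by cheapest-per-mg is optimal for a single linear constraint, so the minimum cost is $0.80.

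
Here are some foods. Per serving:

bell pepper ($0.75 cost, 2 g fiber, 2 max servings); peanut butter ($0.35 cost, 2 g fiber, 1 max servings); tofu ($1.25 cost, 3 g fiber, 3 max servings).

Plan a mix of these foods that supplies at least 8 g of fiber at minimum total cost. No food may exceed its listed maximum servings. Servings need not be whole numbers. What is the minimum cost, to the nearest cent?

$2.68

Cost per g of fiber: peanut butter $0.1750, bell pepper $0.3750, tofu $0.4167.
Take 1 serving of peanut butter: +2.0 g fiber for $0.35 (total $0.35, still need 6.0 g).
Take 2 servings of bell pepper: +4.0 g fiber for $1.50 (total $1.85, still need 2.0 g).
Take 0.6667 servings of tofu: +2.0 g fiber for $0.83 (total $2.68, still need 0.0 g).
Filling from the cheapest source first is optimal under one linear minimum: $2.68.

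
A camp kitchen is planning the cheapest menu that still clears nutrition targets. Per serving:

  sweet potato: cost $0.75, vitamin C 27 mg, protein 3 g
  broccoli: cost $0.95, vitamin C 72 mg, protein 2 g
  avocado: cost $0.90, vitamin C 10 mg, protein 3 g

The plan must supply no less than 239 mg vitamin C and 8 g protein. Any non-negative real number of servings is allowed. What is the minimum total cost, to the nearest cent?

$3.39

sweet potato only: max(239/27, 8/3) = 8.852 servings → $6.64.
broccoli only: max(239/72, 8/2) = 4 servings → $3.80.
avocado only: max(239/10, 8/3) = 23.9 servings → $21.51.
sweet potato + broccoli with both tight: 0.6049 servings and 3.093 servings → $3.39.
sweet potato + avocado: the both-tight solution has a negative serving — not a feasible corner.
broccoli + avocado with both tight: 3.25 servings and 0.5 servings → $3.54.
Cheapest feasible corner: $3.39.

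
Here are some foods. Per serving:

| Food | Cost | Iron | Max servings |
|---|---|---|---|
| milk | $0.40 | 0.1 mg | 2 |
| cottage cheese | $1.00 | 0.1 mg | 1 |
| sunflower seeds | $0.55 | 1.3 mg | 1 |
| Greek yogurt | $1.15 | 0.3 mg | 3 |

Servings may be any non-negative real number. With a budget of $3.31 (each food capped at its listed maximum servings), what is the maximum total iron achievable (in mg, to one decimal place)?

Iron per dollar: sunflower seeds 2.364, Greek yogurt 0.2609, milk 0.25, cottage cheese 0.1.
Take 1 serving of sunflower seeds: spends $0.55, +1.3 mg iron (running total 1.3 mg).
Take 2.4 servings of Greek yogurt: spends $2.76, +0.7 mg iron (running total 2.0 mg).
Filling greedily by iron-per-dollar is optimal for one linear limit, giving 2.0 mg.

2.0 mg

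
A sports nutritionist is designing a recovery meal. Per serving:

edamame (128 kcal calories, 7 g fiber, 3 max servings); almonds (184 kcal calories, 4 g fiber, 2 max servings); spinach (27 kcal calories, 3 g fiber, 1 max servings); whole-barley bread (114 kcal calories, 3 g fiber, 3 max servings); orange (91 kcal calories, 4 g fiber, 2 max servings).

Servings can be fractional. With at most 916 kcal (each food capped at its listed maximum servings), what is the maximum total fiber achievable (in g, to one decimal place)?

40.5 g

Fiber per kcal: spinach 0.1111, edamame 0.05469, orange 0.04396, whole-barley bread 0.02632, almonds 0.02174.
Take 1 serving of spinach: uses 27 kcal, +3.0 g fiber (running total 3.0 g).
Take 3 servings of edamame: uses 384 kcal, +21.0 g fiber (running total 24.0 g).
Take 2 servings of orange: uses 182 kcal, +8.0 g fiber (running total 32.0 g).
Take 2.833 servings of whole-barley bread: uses 323 kcal, +8.5 g fiber (running total 40.5 g).
Filling greedily by fiber-per-kcal is optimal for one linear limit, giving 40.5 g.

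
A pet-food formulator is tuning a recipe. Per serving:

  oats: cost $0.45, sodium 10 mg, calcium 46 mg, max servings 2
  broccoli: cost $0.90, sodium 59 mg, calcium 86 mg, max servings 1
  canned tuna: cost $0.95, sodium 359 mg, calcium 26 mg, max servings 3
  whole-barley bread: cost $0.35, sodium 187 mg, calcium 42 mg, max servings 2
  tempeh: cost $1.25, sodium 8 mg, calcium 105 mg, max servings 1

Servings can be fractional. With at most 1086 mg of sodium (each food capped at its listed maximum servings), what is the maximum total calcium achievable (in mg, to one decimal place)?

412.3 mg

Calcium per mg sodium: tempeh 13.12, oats 4.6, broccoli 1.458, whole-barley bread 0.2246, canned tuna 0.07242.
Take 1 serving of tempeh: uses 8 mg sodium, +105.0 mg calcium (running total 105.0 mg).
Take 2 servings of oats: uses 20 mg sodium, +92.0 mg calcium (running total 197.0 mg).
Take 1 serving of broccoli: uses 59 mg sodium, +86.0 mg calcium (running total 283.0 mg).
Take 2 servings of whole-barley bread: uses 374 mg sodium, +84.0 mg calcium (running total 367.0 mg).
Take 1.741 servings of canned tuna: uses 625 mg sodium, +45.3 mg calcium (running total 412.3 mg).
Greedy by best ratio exhausts the sodium allowance optimally: 412.3 mg.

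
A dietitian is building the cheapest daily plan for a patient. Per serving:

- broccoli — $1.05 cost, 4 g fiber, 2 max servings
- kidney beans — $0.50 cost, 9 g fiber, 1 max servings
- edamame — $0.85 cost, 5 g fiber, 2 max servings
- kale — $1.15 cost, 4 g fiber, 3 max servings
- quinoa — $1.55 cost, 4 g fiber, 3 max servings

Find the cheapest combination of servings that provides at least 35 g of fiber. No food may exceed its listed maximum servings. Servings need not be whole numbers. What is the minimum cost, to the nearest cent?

$6.60

Cost per g of fiber: kidney beans $0.0556, edamame $0.1700, broccoli $0.2625, kale $0.2875, quinoa $0.3875.
Take 1 serving of kidney beans: +9.0 g fiber for $0.50 (total $0.50, still need 26.0 g).
Take 2 servings of edamame: +10.0 g fiber for $1.70 (total $2.20, still need 16.0 g).
Take 2 servings of broccoli: +8.0 g fiber for $2.10 (total $4.30, still need 8.0 g).
Take 2 servings of kale: +8.0 g fiber for $2.30 (total $6.60, still need 0.0 g).
Greedy by cheapest-per-g is optimal for a single linear constraint, so the minimum cost is $6.60.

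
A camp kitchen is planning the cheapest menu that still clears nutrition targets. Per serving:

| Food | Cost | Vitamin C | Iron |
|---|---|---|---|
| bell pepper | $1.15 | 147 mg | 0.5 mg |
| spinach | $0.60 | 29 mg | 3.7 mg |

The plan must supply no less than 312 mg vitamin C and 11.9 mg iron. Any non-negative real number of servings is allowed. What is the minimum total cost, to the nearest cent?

$3.56

At the optimum either one food covers both requirements or two foods hit both targets exactly; no other combination can be cheaper.
bell pepper only: max(312/147, 11.9/0.5) = 23.8 servings → $27.37.
spinach only: max(312/29, 11.9/3.7) = 10.76 servings → $6.46.
bell pepper + spinach with both tight: 1.529 servings and 3.01 servings → $3.56.
Cheapest feasible corner: $3.56.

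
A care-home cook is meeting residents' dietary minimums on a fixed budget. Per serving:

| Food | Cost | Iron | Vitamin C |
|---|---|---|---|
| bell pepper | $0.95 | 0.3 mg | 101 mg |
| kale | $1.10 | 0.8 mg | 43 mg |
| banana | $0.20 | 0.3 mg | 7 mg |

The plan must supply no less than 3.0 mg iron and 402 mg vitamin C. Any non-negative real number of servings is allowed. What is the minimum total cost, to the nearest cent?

$4.65

This is a tiny linear program; its minimum lies at a vertex of the feasible set. List the vertices and price them.
bell pepper only: max(3.0/0.3, 402/101) = 10 servings → $9.50.
kale only: max(3.0/0.8, 402/43) = 9.349 servings → $10.28.
banana only: max(3.0/0.3, 402/7) = 57.43 servings → $11.49.
bell pepper + kale with both tight: 2.837 servings and 2.686 servings → $5.65.
bell pepper + banana with both tight: 3.532 servings and 6.468 servings → $4.65.
kale + banana: intersection lies outside the first quadrant.
Cheapest feasible corner: $4.65.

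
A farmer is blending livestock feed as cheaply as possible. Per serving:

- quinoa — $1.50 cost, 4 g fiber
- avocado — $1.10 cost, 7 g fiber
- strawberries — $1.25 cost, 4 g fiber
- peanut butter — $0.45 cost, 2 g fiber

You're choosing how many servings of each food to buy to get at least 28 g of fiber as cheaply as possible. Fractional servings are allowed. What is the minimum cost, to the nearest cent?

Cost per g of fiber: avocado $0.1571, peanut butter $0.2250, strawberries $0.3125, quinoa $0.3750.
With no serving limits, use only avocado: 28 g / 7 g = 4 servings × $1.10 = $4.40.

$4.40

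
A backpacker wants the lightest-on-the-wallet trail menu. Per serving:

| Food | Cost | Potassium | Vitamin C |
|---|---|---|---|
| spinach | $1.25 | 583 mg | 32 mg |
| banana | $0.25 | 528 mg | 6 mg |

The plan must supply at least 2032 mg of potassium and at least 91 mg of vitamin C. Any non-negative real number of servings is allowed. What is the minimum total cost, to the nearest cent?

$3.57

An LP optimum is at a vertex; with two nutrient constraints at most two foods are used. Check each candidate.
spinach only: max(2032/583, 91/32) = 3.485 servings → $4.36.
banana only: max(2032/528, 91/6) = 15.17 servings → $3.79.
spinach + banana with both tight: 2.676 servings and 0.8935 servings → $3.57.
So the least-cost plan costs $3.57.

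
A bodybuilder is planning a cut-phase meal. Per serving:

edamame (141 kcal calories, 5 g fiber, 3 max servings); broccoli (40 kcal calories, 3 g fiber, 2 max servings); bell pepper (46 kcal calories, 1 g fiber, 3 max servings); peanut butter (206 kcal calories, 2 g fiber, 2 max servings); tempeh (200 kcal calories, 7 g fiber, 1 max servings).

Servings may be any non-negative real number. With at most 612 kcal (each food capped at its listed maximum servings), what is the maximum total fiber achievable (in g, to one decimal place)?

24.8 g

Fiber per kcal: broccoli 0.075, edamame 0.03546, tempeh 0.035, bell pepper 0.02174, peanut butter 0.009709.
Take 2 servings of broccoli: uses 80 kcal, +6.0 g fiber (running total 6.0 g).
Take 3 servings of edamame: uses 423 kcal, +15.0 g fiber (running total 21.0 g).
Take 0.545 servings of tempeh: uses 109 kcal, +3.8 g fiber (running total 24.8 g).
Greedy by best ratio exhausts the calories allowance optimally: 24.8 g.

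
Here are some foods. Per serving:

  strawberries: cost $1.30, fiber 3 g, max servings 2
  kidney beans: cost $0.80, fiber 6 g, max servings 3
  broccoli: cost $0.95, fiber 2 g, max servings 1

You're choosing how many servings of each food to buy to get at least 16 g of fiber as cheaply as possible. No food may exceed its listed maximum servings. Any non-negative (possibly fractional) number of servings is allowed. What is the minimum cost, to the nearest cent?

Cost per g of fiber: kidney beans $0.1333, strawberries $0.4333, broccoli $0.4750.
Take 2.667 servings of kidney beans: +16.0 g fiber for $2.13 (total $2.13, still need 0.0 g).
Filling from the cheapest source first is optimal under one linear minimum: $2.13.

$2.13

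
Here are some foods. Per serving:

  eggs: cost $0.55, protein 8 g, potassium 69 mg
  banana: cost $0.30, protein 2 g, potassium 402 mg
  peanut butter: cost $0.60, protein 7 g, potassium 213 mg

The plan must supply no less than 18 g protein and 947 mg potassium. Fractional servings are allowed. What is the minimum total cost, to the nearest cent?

eggs only: max(18/8, 947/69) = 13.72 servings → $7.55.
banana only: max(18/2, 947/402) = 9 servings → $2.70.
peanut butter only: max(18/7, 947/213) = 4.446 servings → $2.67.
eggs + banana with both tight: 1.736 servings and 2.058 servings → $1.57.
eggs + peanut butter: intersection lies outside the first quadrant.
banana + peanut butter with both tight: 1.17 servings and 2.237 servings → $1.69.
Cheapest feasible corner: $1.57.

$1.57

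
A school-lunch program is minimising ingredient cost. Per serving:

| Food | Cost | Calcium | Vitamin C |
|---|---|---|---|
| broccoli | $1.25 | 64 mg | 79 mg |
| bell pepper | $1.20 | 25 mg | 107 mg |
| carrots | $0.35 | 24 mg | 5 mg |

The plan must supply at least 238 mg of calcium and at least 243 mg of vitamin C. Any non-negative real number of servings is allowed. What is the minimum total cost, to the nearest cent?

$4.40

This is a tiny linear program; its minimum lies at a vertex of the feasible set. List the vertices and price them.
broccoli only: max(238/64, 243/79) = 3.719 servings → $4.65.
bell pepper only: max(238/25, 243/107) = 9.52 servings → $11.42.
carrots only: max(238/24, 243/5) = 48.6 servings → $17.01.
broccoli + bell pepper: the both-tight solution has a negative serving — not a feasible corner.
broccoli + carrots with both tight: 2.945 servings and 2.062 servings → $4.40.
bell pepper + carrots with both tight: 1.9 servings and 7.937 servings → $5.06.
Cheapest feasible corner: $4.40.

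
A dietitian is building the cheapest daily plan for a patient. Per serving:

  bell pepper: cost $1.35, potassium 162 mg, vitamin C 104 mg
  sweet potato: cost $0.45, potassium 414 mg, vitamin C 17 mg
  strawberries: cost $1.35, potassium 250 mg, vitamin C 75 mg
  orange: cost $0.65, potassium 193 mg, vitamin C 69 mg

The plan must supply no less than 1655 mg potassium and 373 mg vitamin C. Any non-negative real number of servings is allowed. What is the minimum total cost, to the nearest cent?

Two binding constraints pin down two serving amounts, so the optimal mix uses at most two foods. The candidates are each food alone (scaled to the tighter of potassium/vitamin C) and each pair with both constraints tight.
bell pepper only: max(1655/162, 373/104) = 10.22 servings → $13.79.
sweet potato only: max(1655/414, 373/17) = 21.94 servings → $9.87.
strawberries only: max(1655/250, 373/75) = 6.62 servings → $8.94.
orange only: max(1655/193, 373/69) = 8.575 servings → $5.57.
bell pepper + sweet potato with both tight: 3.134 servings and 2.771 servings → $5.48.
bell pepper + strawberries: the both-tight solution has a negative serving — not a feasible corner.
bell pepper + orange with both targets exact would need a negative amount; discard.
sweet potato + strawberries with both tight: 1.152 servings and 4.712 servings → $6.88.
sweet potato + orange with both tight: 1.669 servings and 4.995 servings → $4.00.
strawberries + orange with both targets exact would need a negative amount; discard.
The minimum over all feasible corners is $4.00.

$4.00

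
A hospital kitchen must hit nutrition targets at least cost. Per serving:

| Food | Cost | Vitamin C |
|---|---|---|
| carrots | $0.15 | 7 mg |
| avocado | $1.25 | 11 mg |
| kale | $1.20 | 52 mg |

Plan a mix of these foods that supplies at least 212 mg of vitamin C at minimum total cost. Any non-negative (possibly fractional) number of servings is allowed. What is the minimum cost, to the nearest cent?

$4.54

Cost per mg of vitamin C: carrots $0.0214, kale $0.0231, avocado $0.1136.
With no serving limits, use only carrots: 212 mg / 7 mg = 30.29 servings × $0.15 = $4.54.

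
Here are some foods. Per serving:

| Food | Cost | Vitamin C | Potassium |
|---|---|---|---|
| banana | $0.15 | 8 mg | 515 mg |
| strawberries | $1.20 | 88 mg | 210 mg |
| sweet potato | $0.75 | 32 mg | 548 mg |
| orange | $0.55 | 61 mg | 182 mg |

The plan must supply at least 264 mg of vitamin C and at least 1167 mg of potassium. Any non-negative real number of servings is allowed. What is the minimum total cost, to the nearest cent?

Two binding constraints pin down two serving amounts, so the optimal mix uses at most two foods. The candidates are each food alone (scaled to the tighter of vitamin C/potassium) and each pair with both constraints tight.
banana only: max(264/8, 1167/515) = 33 servings → $4.95.
strawberries only: max(264/88, 1167/210) = 5.557 servings → $6.67.
sweet potato only: max(264/32, 1167/548) = 8.25 servings → $6.19.
orange only: max(264/61, 1167/182) = 6.412 servings → $3.53.
banana + strawberries with both tight: 1.083 servings and 2.902 servings → $3.64.
banana + sweet potato with both targets exact would need a negative amount; discard.
banana + orange with both tight: 0.7724 servings and 4.227 servings → $2.44.
strawberries + sweet potato with both tight: 2.586 servings and 1.139 servings → $3.96.
strawberries + orange: intersection lies outside the first quadrant.
sweet potato + orange with both tight: 0.8382 servings and 3.888 servings → $2.77.
The minimum over all feasible corners is $2.44.

$2.44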